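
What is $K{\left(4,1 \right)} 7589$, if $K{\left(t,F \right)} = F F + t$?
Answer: $37945$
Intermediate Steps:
$K{\left(t,F \right)} = t + F^{2}$ ($K{\left(t,F \right)} = F^{2} + t = t + F^{2}$)
$K{\left(4,1 \right)} 7589 = \left(4 + 1^{2}\right) 7589 = \left(4 + 1\right) 7589 = 5 \cdot 7589 = 37945$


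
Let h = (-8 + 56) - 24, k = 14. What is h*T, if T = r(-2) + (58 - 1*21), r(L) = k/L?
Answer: 720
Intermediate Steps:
r(L) = 14/L
h = 24 (h = 48 - 24 = 24)
T = 30 (T = 14/(-2) + (58 - 1*21) = 14*(-½) + (58 - 21) = -7 + 37 = 30)
h*T = 24*30 = 720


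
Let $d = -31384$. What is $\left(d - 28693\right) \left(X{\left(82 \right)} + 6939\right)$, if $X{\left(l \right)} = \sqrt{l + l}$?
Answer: $-416874303 - 120154 \sqrt{41} \approx -4.1764 \cdot 10^{8}$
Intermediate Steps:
$X{\left(l \right)} = \sqrt{2} \sqrt{l}$ ($X{\left(l \right)} = \sqrt{2 l} = \sqrt{2} \sqrt{l}$)
$\left(d - 28693\right) \left(X{\left(82 \right)} + 6939\right) = \left(-31384 - 28693\right) \left(\sqrt{2} \sqrt{82} + 6939\right) = - 60077 \left(2 \sqrt{41} + 6939\right) = - 60077 \left(6939 + 2 \sqrt{41}\right) = -416874303 - 120154 \sqrt{41}$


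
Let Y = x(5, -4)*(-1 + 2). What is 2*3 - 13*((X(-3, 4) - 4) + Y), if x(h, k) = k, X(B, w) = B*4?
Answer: 266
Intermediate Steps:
X(B, w) = 4*B
Y = -4 (Y = -4*(-1 + 2) = -4*1 = -4)
2*3 - 13*((X(-3, 4) - 4) + Y) = 2*3 - 13*((4*(-3) - 4) - 4) = 6 - 13*((-12 - 4) - 4) = 6 - 13*(-16 - 4) = 6 - 13*(-20) = 6 + 260 = 266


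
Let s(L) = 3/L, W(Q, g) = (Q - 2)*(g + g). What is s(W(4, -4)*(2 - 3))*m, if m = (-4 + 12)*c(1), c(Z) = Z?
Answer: 3/2 ≈ 1.5000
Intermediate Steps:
W(Q, g) = 2*g*(-2 + Q) (W(Q, g) = (-2 + Q)*(2*g) = 2*g*(-2 + Q))
m = 8 (m = (-4 + 12)*1 = 8*1 = 8)
s(W(4, -4)*(2 - 3))*m = (3/(((2*(-4)*(-2 + 4))*(2 - 3))))*8 = (3/(((2*(-4)*2)*(-1))))*8 = (3/((-16*(-1))))*8 = (3/16)*8 = 3/2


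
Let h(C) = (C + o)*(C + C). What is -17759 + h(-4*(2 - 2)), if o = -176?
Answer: -17759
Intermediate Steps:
h(C) = 2*C*(-176 + C) (h(C) = (C - 176)*(C + C) = (-176 + C)*(2*C) = 2*C*(-176 + C))
-17759 + h(-4*(2 - 2)) = -17759 + 2*(-4*(2 - 2))*(-176 - 4*(2 - 2)) = -17759 + 2*(-4*0)*(-176 - 4*0) = -17759 + 2*0*(-176 + 0) = -17759 + 2*0*(-176) = -17759 + 0 = -17759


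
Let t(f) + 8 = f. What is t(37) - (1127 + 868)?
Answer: -1966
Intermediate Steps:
t(f) = -8 + f
t(37) - (1127 + 868) = (-8 + 37) - (1127 + 868) = 29 - 1*1995 = 29 - 1995 = -1966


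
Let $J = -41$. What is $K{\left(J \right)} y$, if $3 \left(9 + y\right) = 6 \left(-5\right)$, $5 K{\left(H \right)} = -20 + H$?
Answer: $\frac{1159}{5} \approx 231.8$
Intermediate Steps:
$K{\left(H \right)} = -4 + \frac{H}{5}$ ($K{\left(H \right)} = \frac{-20 + H}{5} = -4 + \frac{H}{5}$)
$y = -19$ ($y = -9 + \frac{6 \left(-5\right)}{3} = -9 + \frac{1}{3} \left(-30\right) = -9 - 10 = -19$)
$K{\left(J \right)} y = \left(-4 + \frac{1}{5} \left(-41\right)\right) \left(-19\right) = \left(-4 - \frac{41}{5}\right) \left(-19\right) = \left(- \frac{61}{5}\right) \left(-19\right) = \frac{1159}{5}$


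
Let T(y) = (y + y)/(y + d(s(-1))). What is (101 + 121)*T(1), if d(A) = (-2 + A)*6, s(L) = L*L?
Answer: -444/5 ≈ -88.800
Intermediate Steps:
s(L) = L²
d(A) = -12 + 6*A
T(y) = 2*y/(-6 + y) (T(y) = (y + y)/(y + (-12 + 6*(-1)²)) = (2*y)/(y + (-12 + 6*1)) = (2*y)/(y + (-12 + 6)) = (2*y)/(y - 6) = (2*y)/(-6 + y) = 2*y/(-6 + y))
(101 + 121)*T(1) = (101 + 121)*(2*1/(-6 + 1)) = 222*(2*1/(-5)) = 222*(2*1*(-⅕)) = 222*(-⅖) = -444/5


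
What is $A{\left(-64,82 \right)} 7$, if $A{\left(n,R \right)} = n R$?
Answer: $-36736$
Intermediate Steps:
$A{\left(n,R \right)} = R n$
$A{\left(-64,82 \right)} 7 = 82 \left(-64\right) 7 = \left(-5248\right) 7 = -36736$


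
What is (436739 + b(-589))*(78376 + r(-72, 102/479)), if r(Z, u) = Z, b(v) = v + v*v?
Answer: 61317591584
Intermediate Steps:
b(v) = v + v²
(436739 + b(-589))*(78376 + r(-72, 102/479)) = (436739 - 589*(1 - 589))*(78376 - 72) = (436739 - 589*(-588))*78304 = (436739 + 346332)*78304 = 783071*78304 = 61317591584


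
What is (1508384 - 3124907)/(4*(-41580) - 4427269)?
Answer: 1616523/4593589 ≈ 0.35191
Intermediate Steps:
(1508384 - 3124907)/(4*(-41580) - 4427269) = -1616523/(-166320 - 4427269) = -1616523/(-4593589) = -1616523*(-1/4593589) = 1616523/4593589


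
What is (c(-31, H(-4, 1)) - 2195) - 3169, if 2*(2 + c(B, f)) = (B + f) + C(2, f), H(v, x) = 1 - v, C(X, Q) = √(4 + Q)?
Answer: -10755/2 ≈ -5377.5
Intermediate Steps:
c(B, f) = -2 + B/2 + f/2 + √(4 + f)/2 (c(B, f) = -2 + ((B + f) + √(4 + f))/2 = -2 + (B + f + √(4 + f))/2 = -2 + (B/2 + f/2 + √(4 + f)/2) = -2 + B/2 + f/2 + √(4 + f)/2)
(c(-31, H(-4, 1)) - 2195) - 3169 = ((-2 + (½)*(-31) + (1 - 1*(-4))/2 + √(4 + (1 - 1*(-4)))/2) - 2195) - 3169 = ((-2 - 31/2 + (1 + 4)/2 + √(4 + (1 + 4))/2) - 2195) - 3169 = ((-2 - 31/2 + (½)*5 + √(4 + 5)/2) - 2195) - 3169 = ((-2 - 31/2 + 5/2 + √9/2) - 2195) - 3169 = ((-2 - 31/2 + 5/2 + (½)*3) - 2195) - 3169 = ((-2 - 31/2 + 5/2 + 3/2) - 2195) - 3169 = (-27/2 - 2195) - 3169 = -4417/2 - 3169 = -10755/2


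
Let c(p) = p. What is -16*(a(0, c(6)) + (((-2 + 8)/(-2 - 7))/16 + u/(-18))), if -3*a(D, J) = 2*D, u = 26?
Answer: 214/9 ≈ 23.778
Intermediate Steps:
a(D, J) = -2*D/3
-16*(a(0, c(6)) + (((-2 + 8)/(-2 - 7))/16 + u/(-18))) = -16*(-⅔*0 + (((-2 + 8)/(-2 - 7))/16 + 26/(-18))) = -16*(0 + ((6/(-9))*(1/16) + 26*(-1/18))) = -16*(0 + ((6*(-⅑))*(1/16) - 13/9)) = -16*(0 + (-⅔*1/16 - 13/9)) = -16*(0 + (-1/24 - 13/9)) = -16*(0 - 107/72) = -16*(-107/72) = 214/9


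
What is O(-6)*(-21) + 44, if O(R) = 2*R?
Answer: 296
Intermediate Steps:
O(-6)*(-21) + 44 = (2*(-6))*(-21) + 44 = -12*(-21) + 44 = 252 + 44 = 296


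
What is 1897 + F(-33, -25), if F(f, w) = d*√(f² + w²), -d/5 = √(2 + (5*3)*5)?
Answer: 1897 - 5*√131978 ≈ 80.561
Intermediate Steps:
d = -5*√77 (d = -5*√(2 + (5*3)*5) = -5*√(2 + 15*5) = -5*√(2 + 75) = -5*√77 ≈ -43.875)
F(f, w) = -5*√77*√(f² + w²) (F(f, w) = (-5*√77)*√(f² + w²) = -5*√77*√(f² + w²))
1897 + F(-33, -25) = 1897 - 5*√(77*(-33)² + 77*(-25)²) = 1897 - 5*√(77*1089 + 77*625) = 1897 - 5*√(83853 + 48125) = 1897 - 5*√131978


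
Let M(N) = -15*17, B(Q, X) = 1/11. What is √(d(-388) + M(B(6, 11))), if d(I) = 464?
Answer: √209 ≈ 14.457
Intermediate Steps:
B(Q, X) = 1/11
M(N) = -255
√(d(-388) + M(B(6, 11))) = √(464 - 255) = √209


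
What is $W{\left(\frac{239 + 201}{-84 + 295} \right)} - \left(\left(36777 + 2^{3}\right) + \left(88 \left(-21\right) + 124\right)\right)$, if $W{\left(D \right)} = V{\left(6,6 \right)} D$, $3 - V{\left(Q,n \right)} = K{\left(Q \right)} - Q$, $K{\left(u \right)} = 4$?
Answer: $- \frac{7395671}{211} \approx -35051.0$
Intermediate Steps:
$V{\left(Q,n \right)} = -1 + Q$ ($V{\left(Q,n \right)} = 3 - \left(4 - Q\right) = 3 + \left(-4 + Q\right) = -1 + Q$)
$W{\left(D \right)} = 5 D$ ($W{\left(D \right)} = \left(-1 + 6\right) D = 5 D$)
$W{\left(\frac{239 + 201}{-84 + 295} \right)} - \left(\left(36777 + 2^{3}\right) + \left(88 \left(-21\right) + 124\right)\right) = 5 \frac{239 + 201}{-84 + 295} - \left(\left(36777 + 2^{3}\right) + \left(88 \left(-21\right) + 124\right)\right) = 5 \cdot \frac{440}{211} - \left(\left(36777 + 8\right) + \left(-1848 + 124\right)\right) = 5 \cdot 440 \cdot \frac{1}{211} - \left(36785 - 1724\right) = 5 \cdot \frac{440}{211} - 35061 = \frac{2200}{211} - 35061 = - \frac{7395671}{211}$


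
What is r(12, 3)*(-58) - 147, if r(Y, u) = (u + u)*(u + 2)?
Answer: -1887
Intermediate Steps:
r(Y, u) = 2*u*(2 + u) (r(Y, u) = (2*u)*(2 + u) = 2*u*(2 + u))
r(12, 3)*(-58) - 147 = (2*3*(2 + 3))*(-58) - 147 = (2*3*5)*(-58) - 147 = 30*(-58) - 147 = -1740 - 147 = -1887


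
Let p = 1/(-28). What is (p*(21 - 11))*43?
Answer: -215/14 ≈ -15.357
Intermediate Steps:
p = -1/28 ≈ -0.035714
(p*(21 - 11))*43 = -(21 - 11)/28*43 = -1/28*10*43 = -5/14*43 = -215/14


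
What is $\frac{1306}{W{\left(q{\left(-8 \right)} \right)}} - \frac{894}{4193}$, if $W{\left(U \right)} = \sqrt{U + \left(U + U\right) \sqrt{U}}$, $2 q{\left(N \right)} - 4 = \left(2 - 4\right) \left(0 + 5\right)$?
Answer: $- \frac{894}{4193} + \frac{1306 \sqrt{3}}{3 \sqrt{-1 - 2 i \sqrt{3}}} \approx 238.48 + 317.35 i$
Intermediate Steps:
$q{\left(N \right)} = -3$ ($q{\left(N \right)} = 2 + \frac{\left(2 - 4\right) \left(0 + 5\right)}{2} = 2 + \frac{\left(-2\right) 5}{2} = 2 + \frac{1}{2} \left(-10\right) = 2 - 5 = -3$)
$W{\left(U \right)} = \sqrt{U + 2 U^{\frac{3}{2}}}$ ($W{\left(U \right)} = \sqrt{U + 2 U \sqrt{U}} = \sqrt{U + 2 U^{\frac{3}{2}}}$)
$\frac{1306}{W{\left(q{\left(-8 \right)} \right)}} - \frac{894}{4193} = \frac{1306}{\sqrt{-3 + 2 \left(-3\right)^{\frac{3}{2}}}} - \frac{894}{4193} = \frac{1306}{\sqrt{-3 + 2 \left(- 3 i \sqrt{3}\right)}} - \frac{894}{4193} = \frac{1306}{\sqrt{-3 - 6 i \sqrt{3}}} - \frac{894}{4193} = - \frac{894}{4193} + \frac{1306}{\sqrt{-3 - 6 i \sqrt{3}}}$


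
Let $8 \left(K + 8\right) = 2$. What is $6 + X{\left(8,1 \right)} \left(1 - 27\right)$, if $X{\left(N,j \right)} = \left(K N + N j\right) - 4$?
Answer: $1514$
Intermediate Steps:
$K = - \frac{31}{4}$ ($K = -8 + \frac{1}{8} \cdot 2 = -8 + \frac{1}{4} = - \frac{31}{4} \approx -7.75$)
$X{\left(N,j \right)} = -4 - \frac{31 N}{4} + N j$ ($X{\left(N,j \right)} = \left(- \frac{31 N}{4} + N j\right) - 4 = -4 - \frac{31 N}{4} + N j$)
$6 + X{\left(8,1 \right)} \left(1 - 27\right) = 6 + \left(-4 - 62 + 8 \cdot 1\right) \left(1 - 27\right) = 6 + \left(-4 - 62 + 8\right) \left(1 - 27\right) = 6 - -1508 = 6 + 1508 = 1514$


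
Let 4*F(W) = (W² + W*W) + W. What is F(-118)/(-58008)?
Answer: -13865/116016 ≈ -0.11951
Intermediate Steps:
F(W) = W²/2 + W/4 (F(W) = ((W² + W*W) + W)/4 = ((W² + W²) + W)/4 = (2*W² + W)/4 = (W + 2*W²)/4 = W²/2 + W/4)
F(-118)/(-58008) = ((¼)*(-118)*(1 + 2*(-118)))/(-58008) = ((¼)*(-118)*(1 - 236))*(-1/58008) = ((¼)*(-118)*(-235))*(-1/58008) = (13865/2)*(-1/58008) = -13865/116016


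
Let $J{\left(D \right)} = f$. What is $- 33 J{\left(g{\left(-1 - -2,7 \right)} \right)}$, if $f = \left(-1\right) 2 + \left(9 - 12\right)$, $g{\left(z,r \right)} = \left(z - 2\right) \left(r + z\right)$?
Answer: $165$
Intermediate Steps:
$g{\left(z,r \right)} = \left(-2 + z\right) \left(r + z\right)$
$f = -5$ ($f = -2 - 3 = -5$)
$J{\left(D \right)} = -5$
$- 33 J{\left(g{\left(-1 - -2,7 \right)} \right)} = \left(-33\right) \left(-5\right) = 165$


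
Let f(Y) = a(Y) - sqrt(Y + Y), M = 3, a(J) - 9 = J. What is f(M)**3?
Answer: (12 - sqrt(6))**3 ≈ 871.12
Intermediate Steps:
a(J) = 9 + J
f(Y) = 9 + Y - sqrt(2)*sqrt(Y) (f(Y) = (9 + Y) - sqrt(Y + Y) = (9 + Y) - sqrt(2*Y) = (9 + Y) - sqrt(2)*sqrt(Y) = 9 + Y - sqrt(2)*sqrt(Y))
f(M)**3 = (9 + 3 - sqrt(2)*sqrt(3))**3 = (9 + 3 - sqrt(6))**3 = (12 - sqrt(6))**3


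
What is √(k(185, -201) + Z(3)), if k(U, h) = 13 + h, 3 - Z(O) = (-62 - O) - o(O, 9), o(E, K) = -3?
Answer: I*√123 ≈ 11.091*I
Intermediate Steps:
Z(O) = 62 + O (Z(O) = 3 - ((-62 - O) - 1*(-3)) = 3 - ((-62 - O) + 3) = 3 - (-59 - O) = 3 + (59 + O) = 62 + O)
√(k(185, -201) + Z(3)) = √((13 - 201) + (62 + 3)) = √(-188 + 65) = √(-123) = I*√123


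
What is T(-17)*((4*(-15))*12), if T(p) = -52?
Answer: 37440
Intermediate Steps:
T(-17)*((4*(-15))*12) = -52*4*(-15)*12 = -(-3120)*12 = -52*(-720) = 37440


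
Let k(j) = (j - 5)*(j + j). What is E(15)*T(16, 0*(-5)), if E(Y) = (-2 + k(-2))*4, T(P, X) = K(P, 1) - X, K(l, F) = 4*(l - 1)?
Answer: 6240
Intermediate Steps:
K(l, F) = -4 + 4*l (K(l, F) = 4*(-1 + l) = -4 + 4*l)
T(P, X) = -4 - X + 4*P (T(P, X) = (-4 + 4*P) - X = -4 - X + 4*P)
k(j) = 2*j*(-5 + j) (k(j) = (-5 + j)*(2*j) = 2*j*(-5 + j))
E(Y) = 104 (E(Y) = (-2 + 2*(-2)*(-5 - 2))*4 = (-2 + 2*(-2)*(-7))*4 = (-2 + 28)*4 = 26*4 = 104)
E(15)*T(16, 0*(-5)) = 104*(-4 - 0*(-5) + 4*16) = 104*(-4 - 1*0 + 64) = 104*(-4 + 0 + 64) = 104*60 = 6240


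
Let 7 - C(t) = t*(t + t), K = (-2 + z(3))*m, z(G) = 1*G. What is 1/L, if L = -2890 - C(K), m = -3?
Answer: -1/2879 ≈ -0.00034734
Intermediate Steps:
z(G) = G
K = -3 (K = (-2 + 3)*(-3) = 1*(-3) = -3)
C(t) = 7 - 2*t² (C(t) = 7 - t*(t + t) = 7 - t*2*t = 7 - 2*t²)
L = -2879 (L = -2890 - (7 - 2*(-3)²) = -2890 - (7 - 2*9) = -2890 - (7 - 18) = -2890 - 1*(-11) = -2890 + 11 = -2879)
1/L = 1/(-2879) = -1/2879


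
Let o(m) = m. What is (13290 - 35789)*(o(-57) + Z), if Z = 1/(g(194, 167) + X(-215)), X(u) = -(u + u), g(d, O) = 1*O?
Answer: 765595972/597 ≈ 1.2824e+6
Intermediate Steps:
g(d, O) = O
X(u) = -2*u
Z = 1/597 (Z = 1/(167 - 2*(-215)) = 1/(167 + 430) = 1/597 ≈ 0.0016750)
(13290 - 35789)*(o(-57) + Z) = (13290 - 35789)*(-57 + 1/597) = -22499*(-34028/597) = 765595972/597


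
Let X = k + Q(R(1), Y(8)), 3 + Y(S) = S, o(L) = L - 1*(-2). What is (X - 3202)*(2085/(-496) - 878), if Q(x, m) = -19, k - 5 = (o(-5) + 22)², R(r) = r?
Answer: 1249270915/496 ≈ 2.5187e+6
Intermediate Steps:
o(L) = 2 + L (o(L) = L + 2 = 2 + L)
Y(S) = -3 + S
k = 366 (k = 5 + ((2 - 5) + 22)² = 5 + (-3 + 22)² = 5 + 19² = 5 + 361 = 366)
X = 347 (X = 366 - 19 = 347)
(X - 3202)*(2085/(-496) - 878) = (347 - 3202)*(2085/(-496) - 878) = -2855*(2085*(-1/496) - 878) = -2855*(-2085/496 - 878) = -2855*(-437573/496) = 1249270915/496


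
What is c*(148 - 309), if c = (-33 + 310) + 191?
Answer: -75348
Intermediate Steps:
c = 468 (c = 277 + 191 = 468)
c*(148 - 309) = 468*(148 - 309) = 468*(-161) = -75348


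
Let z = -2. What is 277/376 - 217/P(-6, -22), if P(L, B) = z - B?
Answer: -19013/1880 ≈ -10.113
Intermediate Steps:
P(L, B) = -2 - B
277/376 - 217/P(-6, -22) = 277/376 - 217/(-2 - 1*(-22)) = 277*(1/376) - 217/(-2 + 22) = 277/376 - 217/20 = -19013/1880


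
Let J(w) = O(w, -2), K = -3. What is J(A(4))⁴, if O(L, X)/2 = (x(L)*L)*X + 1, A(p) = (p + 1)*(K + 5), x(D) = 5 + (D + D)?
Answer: 992023968016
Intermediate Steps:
x(D) = 5 + 2*D
A(p) = 2 + 2*p (A(p) = (p + 1)*(-3 + 5) = (1 + p)*2 = 2 + 2*p)
O(L, X) = 2 + 2*L*X*(5 + 2*L) (O(L, X) = 2*(((5 + 2*L)*L)*X + 1) = 2*((L*(5 + 2*L))*X + 1) = 2*(L*X*(5 + 2*L) + 1) = 2*(1 + L*X*(5 + 2*L)) = 2 + 2*L*X*(5 + 2*L))
J(w) = 2 - 4*w*(5 + 2*w) (J(w) = 2 + 2*w*(-2)*(5 + 2*w) = 2 - 4*w*(5 + 2*w))
J(A(4))⁴ = (2 - 20*(2 + 2*4) - 8*(2 + 2*4)²)⁴ = (2 - 20*(2 + 8) - 8*(2 + 8)²)⁴ = (2 - 20*10 - 8*10²)⁴ = (2 - 200 - 8*100)⁴ = (2 - 200 - 800)⁴ = (-998)⁴ = 992023968016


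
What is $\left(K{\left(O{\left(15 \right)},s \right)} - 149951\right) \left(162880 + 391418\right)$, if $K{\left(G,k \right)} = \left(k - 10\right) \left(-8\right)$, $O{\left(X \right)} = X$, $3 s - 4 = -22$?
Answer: $-83046589254$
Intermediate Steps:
$s = -6$ ($s = \frac{4}{3} + \frac{1}{3} \left(-22\right) = \frac{4}{3} - \frac{22}{3} = -6$)
$K{\left(G,k \right)} = 80 - 8 k$ ($K{\left(G,k \right)} = \left(-10 + k\right) \left(-8\right) = 80 - 8 k$)
$\left(K{\left(O{\left(15 \right)},s \right)} - 149951\right) \left(162880 + 391418\right) = \left(\left(80 - -48\right) - 149951\right) \left(162880 + 391418\right) = \left(\left(80 + 48\right) - 149951\right) 554298 = \left(128 - 149951\right) 554298 = \left(-149823\right) 554298 = -83046589254$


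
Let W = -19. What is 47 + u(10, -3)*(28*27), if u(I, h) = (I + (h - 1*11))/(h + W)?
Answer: 2029/11 ≈ 184.45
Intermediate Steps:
u(I, h) = (-11 + I + h)/(-19 + h) (u(I, h) = (I + (h - 1*11))/(h - 19) = (I + (h - 11))/(-19 + h) = (I + (-11 + h))/(-19 + h) = (-11 + I + h)/(-19 + h))
47 + u(10, -3)*(28*27) = 47 + ((-11 + 10 - 3)/(-19 - 3))*(28*27) = 47 + (-4/(-22))*756 = 47 - 1/22*(-4)*756 = 47 + (2/11)*756 = 47 + 1512/11 = 2029/11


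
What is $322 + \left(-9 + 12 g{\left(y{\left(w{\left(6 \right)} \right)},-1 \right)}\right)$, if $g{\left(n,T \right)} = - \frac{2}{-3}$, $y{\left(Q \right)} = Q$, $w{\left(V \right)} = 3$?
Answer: $321$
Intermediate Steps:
$g{\left(n,T \right)} = \frac{2}{3}$ ($g{\left(n,T \right)} = \left(-2\right) \left(- \frac{1}{3}\right) = \frac{2}{3}$)
$322 + \left(-9 + 12 g{\left(y{\left(w{\left(6 \right)} \right)},-1 \right)}\right) = 322 + \left(-9 + 12 \cdot \frac{2}{3}\right) = 322 + \left(-9 + 8\right) = 322 - 1 = 321$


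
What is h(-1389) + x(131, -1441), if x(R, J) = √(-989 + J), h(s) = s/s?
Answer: 1 + 9*I*√30 ≈ 1.0 + 49.295*I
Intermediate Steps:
h(s) = 1
h(-1389) + x(131, -1441) = 1 + √(-989 - 1441) = 1 + √(-2430) = 1 + 9*I*√30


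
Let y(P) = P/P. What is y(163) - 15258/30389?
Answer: 15131/30389 ≈ 0.49791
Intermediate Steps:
y(P) = 1
y(163) - 15258/30389 = 1 - 15258/30389 = 15131/30389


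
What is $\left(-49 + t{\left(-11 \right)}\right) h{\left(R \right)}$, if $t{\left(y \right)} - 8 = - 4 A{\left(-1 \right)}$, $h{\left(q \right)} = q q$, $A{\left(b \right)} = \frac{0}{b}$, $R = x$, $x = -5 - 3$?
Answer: $-2624$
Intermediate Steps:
$x = -8$ ($x = -5 - 3 = -8$)
$R = -8$
$A{\left(b \right)} = 0$
$h{\left(q \right)} = q^{2}$
$t{\left(y \right)} = 8$ ($t{\left(y \right)} = 8 - 0 = 8 + 0 = 8$)
$\left(-49 + t{\left(-11 \right)}\right) h{\left(R \right)} = \left(-49 + 8\right) \left(-8\right)^{2} = \left(-41\right) 64 = -2624$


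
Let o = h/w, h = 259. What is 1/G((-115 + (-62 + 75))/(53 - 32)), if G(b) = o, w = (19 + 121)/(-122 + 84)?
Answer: -10/703 ≈ -0.014225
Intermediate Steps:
w = -70/19 (w = 140/(-38) = 140*(-1/38) = -70/19 ≈ -3.6842)
o = -703/10 (o = 259/(-70/19) = 259*(-19/70) = -703/10 ≈ -70.300)
G(b) = -703/10
1/G((-115 + (-62 + 75))/(53 - 32)) = 1/(-703/10) = -10/703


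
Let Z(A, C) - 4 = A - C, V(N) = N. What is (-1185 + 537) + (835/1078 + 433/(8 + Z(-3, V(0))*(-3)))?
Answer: -3021771/5390 ≈ -560.63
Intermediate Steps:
Z(A, C) = 4 + A - C (Z(A, C) = 4 + (A - C) = 4 + A - C)
(-1185 + 537) + (835/1078 + 433/(8 + Z(-3, V(0))*(-3))) = (-1185 + 537) + (835/1078 + 433/(8 + (4 - 3 - 1*0)*(-3))) = -648 + (835*(1/1078) + 433/(8 + (4 - 3 + 0)*(-3))) = -648 + (835/1078 + 433/(8 + 1*(-3))) = -648 + (835/1078 + 433/(8 - 3)) = -648 + (835/1078 + 433/5) = -648 + 470949/5390 = -3021771/5390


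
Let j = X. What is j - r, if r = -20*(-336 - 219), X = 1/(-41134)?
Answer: -456587401/41134 ≈ -11100.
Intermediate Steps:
X = -1/41134 ≈ -2.4311e-5
j = -1/41134 ≈ -2.4311e-5
r = 11100 (r = -20*(-555) = 11100)
j - r = -1/41134 - 1*11100 = -1/41134 - 11100 = -456587401/41134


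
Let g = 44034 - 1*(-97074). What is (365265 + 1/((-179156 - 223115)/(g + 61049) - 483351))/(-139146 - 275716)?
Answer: -35691208483218013/40537489586597836 ≈ -0.88045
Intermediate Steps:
g = 141108 (g = 44034 + 97074 = 141108)
(365265 + 1/((-179156 - 223115)/(g + 61049) - 483351))/(-139146 - 275716) = (365265 + 1/((-179156 - 223115)/(141108 + 61049) - 483351))/(-139146 - 275716) = (365265 + 1/(-402271/202157 - 483351))/(-414862) = (365265 + 1/(-402271*1/202157 - 483351))*(-1/414862) = (365265 + 1/(-402271/202157 - 483351))*(-1/414862) = (365265 + 1/(-97713190378/202157))*(-1/414862) = (365265 - 202157/97713190378)*(-1/414862) = (35691208483218013/97713190378)*(-1/414862) = -35691208483218013/40537489586597836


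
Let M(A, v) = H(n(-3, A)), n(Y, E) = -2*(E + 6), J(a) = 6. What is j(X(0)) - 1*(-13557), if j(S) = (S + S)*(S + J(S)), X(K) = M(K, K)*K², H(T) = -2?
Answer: 13557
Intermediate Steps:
n(Y, E) = -12 - 2*E (n(Y, E) = -2*(6 + E) = -12 - 2*E)
M(A, v) = -2
X(K) = -2*K²
j(S) = 2*S*(6 + S) (j(S) = (S + S)*(S + 6) = (2*S)*(6 + S) = 2*S*(6 + S))
j(X(0)) - 1*(-13557) = 2*(-2*0²)*(6 - 2*0²) - 1*(-13557) = 2*(-2*0)*(6 - 2*0) + 13557 = 2*0*(6 + 0) + 13557 = 2*0*6 + 13557 = 0 + 13557 = 13557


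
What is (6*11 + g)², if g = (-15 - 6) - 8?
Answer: 1369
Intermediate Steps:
g = -29 (g = -21 - 8 = -29)
(6*11 + g)² = (6*11 - 29)² = (66 - 29)² = 37² = 1369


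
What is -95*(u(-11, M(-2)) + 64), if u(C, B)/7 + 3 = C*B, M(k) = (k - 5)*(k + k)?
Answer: 200735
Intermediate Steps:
M(k) = 2*k*(-5 + k) (M(k) = (-5 + k)*(2*k) = 2*k*(-5 + k))
u(C, B) = -21 + 7*B*C (u(C, B) = -21 + 7*(C*B) = -21 + 7*(B*C) = -21 + 7*B*C)
-95*(u(-11, M(-2)) + 64) = -95*((-21 + 7*(2*(-2)*(-5 - 2))*(-11)) + 64) = -95*((-21 + 7*(2*(-2)*(-7))*(-11)) + 64) = -95*((-21 + 7*28*(-11)) + 64) = -95*((-21 - 2156) + 64) = -95*(-2177 + 64) = -95*(-2113) = 200735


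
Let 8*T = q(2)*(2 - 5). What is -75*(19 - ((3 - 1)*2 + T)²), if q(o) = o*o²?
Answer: -1350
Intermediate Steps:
q(o) = o³
T = -3 (T = (2³*(2 - 5))/8 = (8*(-3))/8 = (⅛)*(-24) = -3)
-75*(19 - ((3 - 1)*2 + T)²) = -75*(19 - ((3 - 1)*2 - 3)²) = -75*(19 - (2*2 - 3)²) = -75*(19 - (4 - 3)²) = -75*(19 - 1*1²) = -75*(19 - 1*1) = -75*(19 - 1) = -75*18 = -1350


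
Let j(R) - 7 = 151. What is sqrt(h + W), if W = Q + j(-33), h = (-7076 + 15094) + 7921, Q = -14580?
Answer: sqrt(1517) ≈ 38.949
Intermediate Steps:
j(R) = 158 (j(R) = 7 + 151 = 158)
h = 15939 (h = 8018 + 7921 = 15939)
W = -14422 (W = -14580 + 158 = -14422)
sqrt(h + W) = sqrt(15939 - 14422) = sqrt(1517)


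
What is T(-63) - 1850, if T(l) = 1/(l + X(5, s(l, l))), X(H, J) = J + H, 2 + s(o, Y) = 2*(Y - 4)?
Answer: -358901/194 ≈ -1850.0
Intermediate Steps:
s(o, Y) = -10 + 2*Y (s(o, Y) = -2 + 2*(Y - 4) = -2 + 2*(-4 + Y) = -2 + (-8 + 2*Y) = -10 + 2*Y)
X(H, J) = H + J
T(l) = 1/(-5 + 3*l) (T(l) = 1/(l + (5 + (-10 + 2*l))) = 1/(l + (-5 + 2*l)) = 1/(-5 + 3*l))
T(-63) - 1850 = 1/(-5 + 3*(-63)) - 1850 = 1/(-5 - 189) - 1850 = 1/(-194) - 1850 = -1/194 - 1850 = -358901/194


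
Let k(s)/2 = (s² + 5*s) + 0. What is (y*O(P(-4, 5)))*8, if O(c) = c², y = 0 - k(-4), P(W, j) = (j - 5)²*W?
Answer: 0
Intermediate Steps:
P(W, j) = W*(-5 + j)² (P(W, j) = (-5 + j)²*W = W*(-5 + j)²)
k(s) = 2*s² + 10*s (k(s) = 2*((s² + 5*s) + 0) = 2*(s² + 5*s) = 2*s² + 10*s)
y = 8 (y = 0 - 2*(-4)*(5 - 4) = 0 - 2*(-4) = 0 - 1*(-8) = 0 + 8 = 8)
(y*O(P(-4, 5)))*8 = (8*(-4*(-5 + 5)²)²)*8 = (8*(-4*0²)²)*8 = (8*(-4*0)²)*8 = (8*0²)*8 = (8*0)*8 = 0*8 = 0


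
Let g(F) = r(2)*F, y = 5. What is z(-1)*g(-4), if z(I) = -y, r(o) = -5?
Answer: -100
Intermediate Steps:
g(F) = -5*F
z(I) = -5 (z(I) = -1*5 = -5)
z(-1)*g(-4) = -(-25)*(-4) = -5*20 = -100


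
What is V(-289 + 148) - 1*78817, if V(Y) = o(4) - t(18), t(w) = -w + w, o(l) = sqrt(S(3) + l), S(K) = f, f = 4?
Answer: -78817 + 2*sqrt(2) ≈ -78814.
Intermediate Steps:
S(K) = 4
o(l) = sqrt(4 + l)
t(w) = 0
V(Y) = 2*sqrt(2) (V(Y) = sqrt(4 + 4) - 1*0 = sqrt(8) + 0 = 2*sqrt(2) + 0 = 2*sqrt(2))
V(-289 + 148) - 1*78817 = 2*sqrt(2) - 1*78817 = 2*sqrt(2) - 78817 = -78817 + 2*sqrt(2)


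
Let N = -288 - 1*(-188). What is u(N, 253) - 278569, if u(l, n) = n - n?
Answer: -278569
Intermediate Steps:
N = -100 (N = -288 + 188 = -100)
u(l, n) = 0
u(N, 253) - 278569 = 0 - 278569 = -278569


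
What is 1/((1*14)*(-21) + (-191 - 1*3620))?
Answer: -1/4105 ≈ -0.00024361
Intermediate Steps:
1/((1*14)*(-21) + (-191 - 1*3620)) = 1/(14*(-21) + (-191 - 3620)) = 1/(-294 - 3811) = 1/(-4105) = -1/4105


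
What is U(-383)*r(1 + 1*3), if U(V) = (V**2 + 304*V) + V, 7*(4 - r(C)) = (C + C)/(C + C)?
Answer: 806598/7 ≈ 1.1523e+5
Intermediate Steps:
r(C) = 27/7 (r(C) = 4 - (C + C)/(7*(C + C)) = 4 - 2*C/(7*(2*C)) = 4 - 2*C*1/(2*C)/7 = 4 - 1/7*1 = 4 - 1/7 = 27/7)
U(V) = V**2 + 305*V
U(-383)*r(1 + 1*3) = -383*(305 - 383)*(27/7) = -383*(-78)*(27/7) = 29874*(27/7) = 806598/7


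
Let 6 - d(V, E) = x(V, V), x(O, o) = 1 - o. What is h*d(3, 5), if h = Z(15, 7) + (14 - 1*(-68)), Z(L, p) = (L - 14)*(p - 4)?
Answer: 680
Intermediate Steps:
Z(L, p) = (-14 + L)*(-4 + p)
d(V, E) = 5 + V (d(V, E) = 6 - (1 - V) = 6 + (-1 + V) = 5 + V)
h = 85 (h = (56 - 14*7 - 4*15 + 15*7) + (14 - 1*(-68)) = (56 - 98 - 60 + 105) + (14 + 68) = 3 + 82 = 85)
h*d(3, 5) = 85*(5 + 3) = 85*8 = 680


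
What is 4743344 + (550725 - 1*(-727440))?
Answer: 6021509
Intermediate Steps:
4743344 + (550725 - 1*(-727440)) = 4743344 + (550725 + 727440) = 4743344 + 1278165 = 6021509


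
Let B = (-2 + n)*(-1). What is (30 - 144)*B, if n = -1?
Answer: -342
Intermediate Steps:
B = 3 (B = (-2 - 1)*(-1) = -3*(-1) = 3)
(30 - 144)*B = (30 - 144)*3 = -114*3 = -342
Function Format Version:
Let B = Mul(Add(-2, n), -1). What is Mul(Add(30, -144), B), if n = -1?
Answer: -342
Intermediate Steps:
B = 3 (B = Mul(Add(-2, -1), -1) = Mul(-3, -1) = 3)
Mul(Add(30, -144), B) = Mul(Add(30, -144), 3) = Mul(-114, 3) = -342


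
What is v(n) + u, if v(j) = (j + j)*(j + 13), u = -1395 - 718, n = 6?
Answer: -1885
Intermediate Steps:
u = -2113
v(j) = 2*j*(13 + j) (v(j) = (2*j)*(13 + j) = 2*j*(13 + j))
v(n) + u = 2*6*(13 + 6) - 2113 = 2*6*19 - 2113 = 228 - 2113 = -1885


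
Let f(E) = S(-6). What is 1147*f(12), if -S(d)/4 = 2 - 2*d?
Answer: -64232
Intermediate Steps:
S(d) = -8 + 8*d (S(d) = -4*(2 - 2*d) = -8 + 8*d)
f(E) = -56 (f(E) = -8 + 8*(-6) = -8 - 48 = -56)
1147*f(12) = 1147*(-56) = -64232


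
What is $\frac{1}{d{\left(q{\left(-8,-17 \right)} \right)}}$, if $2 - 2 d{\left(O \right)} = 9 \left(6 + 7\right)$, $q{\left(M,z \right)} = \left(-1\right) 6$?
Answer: $- \frac{2}{115} \approx -0.017391$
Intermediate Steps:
$q{\left(M,z \right)} = -6$
$d{\left(O \right)} = - \frac{115}{2}$ ($d{\left(O \right)} = 1 - \frac{9 \left(6 + 7\right)}{2} = 1 - \frac{9 \cdot 13}{2} = 1 - \frac{117}{2} = - \frac{115}{2}$)
$\frac{1}{d{\left(q{\left(-8,-17 \right)} \right)}} = \frac{1}{- \frac{115}{2}} = - \frac{2}{115}$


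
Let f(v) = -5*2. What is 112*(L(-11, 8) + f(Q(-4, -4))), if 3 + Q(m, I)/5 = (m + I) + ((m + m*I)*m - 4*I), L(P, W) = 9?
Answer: -112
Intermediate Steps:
Q(m, I) = -15 - 15*I + 5*m + 5*m*(m + I*m) (Q(m, I) = -15 + 5*((m + I) + ((m + m*I)*m - 4*I)) = -15 + 5*((I + m) + ((m + I*m)*m - 4*I)) = -15 + 5*((I + m) + (m*(m + I*m) - 4*I)) = -15 + 5*((I + m) + (-4*I + m*(m + I*m))) = -15 + 5*(m - 3*I + m*(m + I*m)) = -15 + (-15*I + 5*m + 5*m*(m + I*m)) = -15 - 15*I + 5*m + 5*m*(m + I*m))
f(v) = -10
112*(L(-11, 8) + f(Q(-4, -4))) = 112*(9 - 10) = 112*(-1) = -112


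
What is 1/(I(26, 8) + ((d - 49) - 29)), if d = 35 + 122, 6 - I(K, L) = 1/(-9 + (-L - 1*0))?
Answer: 17/1446 ≈ 0.011757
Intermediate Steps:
I(K, L) = 6 - 1/(-9 - L) (I(K, L) = 6 - 1/(-9 + (-L - 1*0)) = 6 - 1/(-9 + (-L + 0)) = 6 - 1/(-9 - L))
d = 157
1/(I(26, 8) + ((d - 49) - 29)) = 1/((55 + 6*8)/(9 + 8) + ((157 - 49) - 29)) = 1/((55 + 48)/17 + (108 - 29)) = 1/((1/17)*103 + 79) = 1/(103/17 + 79) = 1/(1446/17) = 17/1446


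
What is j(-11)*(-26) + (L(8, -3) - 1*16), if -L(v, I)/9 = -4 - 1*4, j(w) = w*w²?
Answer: 34662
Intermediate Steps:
j(w) = w³
L(v, I) = 72 (L(v, I) = -9*(-4 - 1*4) = -9*(-4 - 4) = -9*(-8) = 72)
j(-11)*(-26) + (L(8, -3) - 1*16) = (-11)³*(-26) + (72 - 1*16) = -1331*(-26) + (72 - 16) = 34606 + 56 = 34662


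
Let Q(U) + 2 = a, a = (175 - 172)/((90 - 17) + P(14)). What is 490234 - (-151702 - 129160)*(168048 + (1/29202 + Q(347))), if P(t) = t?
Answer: 19985101693621655/423429 ≈ 4.7198e+10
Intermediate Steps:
a = 1/29 (a = (175 - 172)/((90 - 17) + 14) = 3/(73 + 14) = 3/87 = 3*(1/87) = 1/29 ≈ 0.034483)
Q(U) = -57/29 (Q(U) = -2 + 1/29 = -57/29)
490234 - (-151702 - 129160)*(168048 + (1/29202 + Q(347))) = 490234 - (-151702 - 129160)*(168048 + (1/29202 - 57/29)) = 490234 - (-280862)*(168048 + (1/29202 - 57/29)) = 490234 - (-280862)*(168048 - 1664485/846858) = 490234 - (-280862)*142311128699/846858 = 490234 - 1*(-19984894114329269/423429) = 490234 + 19984894114329269/423429 = 19985101693621655/423429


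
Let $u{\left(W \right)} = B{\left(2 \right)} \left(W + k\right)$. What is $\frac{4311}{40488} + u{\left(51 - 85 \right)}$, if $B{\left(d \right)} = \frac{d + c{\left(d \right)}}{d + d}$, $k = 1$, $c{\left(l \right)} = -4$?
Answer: $\frac{224121}{13496} \approx 16.606$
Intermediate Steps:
$B{\left(d \right)} = \frac{-4 + d}{2 d}$ ($B{\left(d \right)} = \frac{d - 4}{d + d} = \frac{-4 + d}{2 d}$)
$u{\left(W \right)} = - \frac{1}{2} - \frac{W}{2}$ ($u{\left(W \right)} = \frac{-4 + 2}{2 \cdot 2} \left(W + 1\right) = \frac{1}{2} \cdot \frac{1}{2} \left(-2\right) \left(1 + W\right) = - \frac{1 + W}{2} = - \frac{1}{2} - \frac{W}{2}$)
$\frac{4311}{40488} + u{\left(51 - 85 \right)} = \frac{4311}{40488} - \left(\frac{1}{2} + \frac{51 - 85}{2}\right) = 4311 \cdot \frac{1}{40488} - - \frac{33}{2} = \frac{1437}{13496} + \left(- \frac{1}{2} + 17\right) = \frac{1437}{13496} + \frac{33}{2} = \frac{224121}{13496}$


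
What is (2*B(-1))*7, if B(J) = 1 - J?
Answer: 28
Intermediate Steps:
(2*B(-1))*7 = (2*(1 - 1*(-1)))*7 = (2*(1 + 1))*7 = (2*2)*7 = 4*7 = 28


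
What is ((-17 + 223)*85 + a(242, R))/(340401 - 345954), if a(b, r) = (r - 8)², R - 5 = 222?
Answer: -65471/5553 ≈ -11.790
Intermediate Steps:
R = 227 (R = 5 + 222 = 227)
a(b, r) = (-8 + r)²
((-17 + 223)*85 + a(242, R))/(340401 - 345954) = ((-17 + 223)*85 + (-8 + 227)²)/(340401 - 345954) = (206*85 + 219²)/(-5553) = (17510 + 47961)*(-1/5553) = 65471*(-1/5553) = -65471/5553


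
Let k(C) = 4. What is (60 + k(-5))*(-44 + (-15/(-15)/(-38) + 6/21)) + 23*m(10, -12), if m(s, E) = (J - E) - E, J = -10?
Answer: -329494/133 ≈ -2477.4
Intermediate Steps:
m(s, E) = -10 - 2*E (m(s, E) = (-10 - E) - E = -10 - 2*E)
(60 + k(-5))*(-44 + (-15/(-15)/(-38) + 6/21)) + 23*m(10, -12) = (60 + 4)*(-44 + (-15/(-15)/(-38) + 6/21)) + 23*(-10 - 2*(-12)) = 64*(-44 + (-15*(-1/15)*(-1/38) + 6*(1/21))) + 23*(-10 + 24) = 64*(-44 + (1*(-1/38) + 2/7)) + 23*14 = 64*(-44 + (-1/38 + 2/7)) + 322 = 64*(-44 + 69/266) + 322 = 64*(-11635/266) + 322 = -372320/133 + 322 = -329494/133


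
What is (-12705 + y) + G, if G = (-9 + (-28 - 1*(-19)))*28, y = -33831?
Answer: -47040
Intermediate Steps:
G = -504 (G = (-9 + (-28 + 19))*28 = (-9 - 9)*28 = -18*28 = -504)
(-12705 + y) + G = (-12705 - 33831) - 504 = -46536 - 504 = -47040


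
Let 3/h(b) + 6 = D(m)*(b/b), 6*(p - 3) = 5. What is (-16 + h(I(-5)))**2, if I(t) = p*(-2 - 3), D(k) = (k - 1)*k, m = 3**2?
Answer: 123201/484 ≈ 254.55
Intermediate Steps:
p = 23/6 (p = 3 + (1/6)*5 = 3 + 5/6 = 23/6 ≈ 3.8333)
m = 9
D(k) = k*(-1 + k) (D(k) = (-1 + k)*k = k*(-1 + k))
I(t) = -115/6 (I(t) = 23*(-2 - 3)/6 = (23/6)*(-5) = -115/6)
h(b) = 1/22 (h(b) = 3/(-6 + (9*(-1 + 9))*(b/b)) = 3/(-6 + (9*8)*1) = 3/(-6 + 72*1) = 3/(-6 + 72) = 3/66 = 3*(1/66) = 1/22)
(-16 + h(I(-5)))**2 = (-16 + 1/22)**2 = (-351/22)**2 = 123201/484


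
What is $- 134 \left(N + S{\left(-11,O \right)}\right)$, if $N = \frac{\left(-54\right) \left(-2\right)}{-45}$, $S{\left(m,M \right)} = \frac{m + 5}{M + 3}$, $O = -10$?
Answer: $\frac{7236}{35} \approx 206.74$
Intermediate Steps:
$S{\left(m,M \right)} = \frac{5 + m}{3 + M}$
$N = - \frac{12}{5}$ ($N = 108 \left(- \frac{1}{45}\right) = - \frac{12}{5} \approx -2.4$)
$- 134 \left(N + S{\left(-11,O \right)}\right) = - 134 \left(- \frac{12}{5} + \frac{5 - 11}{3 - 10}\right) = - 134 \left(- \frac{12}{5} + \frac{1}{-7} \left(-6\right)\right) = - 134 \left(- \frac{12}{5} - - \frac{6}{7}\right) = - 134 \left(- \frac{12}{5} + \frac{6}{7}\right) = \left(-134\right) \left(- \frac{54}{35}\right) = \frac{7236}{35}$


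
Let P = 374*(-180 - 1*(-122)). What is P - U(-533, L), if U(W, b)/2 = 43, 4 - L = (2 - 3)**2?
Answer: -21778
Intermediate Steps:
L = 3 (L = 4 - (2 - 3)**2 = 4 - 1*(-1)**2 = 4 - 1*1 = 4 - 1 = 3)
U(W, b) = 86 (U(W, b) = 2*43 = 86)
P = -21692 (P = 374*(-180 + 122) = 374*(-58) = -21692)
P - U(-533, L) = -21692 - 1*86 = -21692 - 86 = -21778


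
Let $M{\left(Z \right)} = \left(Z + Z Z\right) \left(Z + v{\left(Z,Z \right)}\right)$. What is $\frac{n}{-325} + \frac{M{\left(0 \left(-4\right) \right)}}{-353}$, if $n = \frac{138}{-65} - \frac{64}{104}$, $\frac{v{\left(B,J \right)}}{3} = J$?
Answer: $\frac{178}{21125} \approx 0.008426$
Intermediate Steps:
$v{\left(B,J \right)} = 3 J$
$n = - \frac{178}{65}$ ($n = 138 \left(- \frac{1}{65}\right) - \frac{8}{13} = - \frac{138}{65} - \frac{8}{13} = - \frac{178}{65} \approx -2.7385$)
$M{\left(Z \right)} = 4 Z \left(Z + Z^{2}\right)$ ($M{\left(Z \right)} = \left(Z + Z Z\right) \left(Z + 3 Z\right) = \left(Z + Z^{2}\right) 4 Z = 4 Z \left(Z + Z^{2}\right)$)
$\frac{n}{-325} + \frac{M{\left(0 \left(-4\right) \right)}}{-353} = - \frac{178}{65 \left(-325\right)} + \frac{4 \left(0 \left(-4\right)\right)^{2} \left(1 + 0 \left(-4\right)\right)}{-353} = \left(- \frac{178}{65}\right) \left(- \frac{1}{325}\right) + 4 \cdot 0^{2} \left(1 + 0\right) \left(- \frac{1}{353}\right) = \frac{178}{21125} + 4 \cdot 0 \cdot 1 \left(- \frac{1}{353}\right) = \frac{178}{21125} + 0 \left(- \frac{1}{353}\right) = \frac{178}{21125} + 0 = \frac{178}{21125}$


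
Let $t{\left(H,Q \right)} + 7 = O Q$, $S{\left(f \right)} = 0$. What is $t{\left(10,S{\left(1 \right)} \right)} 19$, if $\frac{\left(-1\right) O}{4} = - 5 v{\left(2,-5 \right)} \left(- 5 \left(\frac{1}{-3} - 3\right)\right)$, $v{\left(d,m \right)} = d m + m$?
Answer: $-133$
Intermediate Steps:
$v{\left(d,m \right)} = m + d m$
$O = -5000$ ($O = - 4 - 5 \left(- 5 \left(1 + 2\right)\right) \left(- 5 \left(\frac{1}{-3} - 3\right)\right) = - 4 - 5 \left(\left(-5\right) 3\right) \left(- 5 \left(- \frac{1}{3} - 3\right)\right) = - 4 \left(-5\right) \left(-15\right) \left(\left(-5\right) \left(- \frac{10}{3}\right)\right) = - 4 \cdot 75 \cdot \frac{50}{3} = \left(-4\right) 1250 = -5000$)
$t{\left(H,Q \right)} = -7 - 5000 Q$
$t{\left(10,S{\left(1 \right)} \right)} 19 = \left(-7 - 0\right) 19 = \left(-7 + 0\right) 19 = \left(-7\right) 19 = -133$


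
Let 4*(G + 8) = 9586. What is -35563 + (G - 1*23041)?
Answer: -112431/2 ≈ -56216.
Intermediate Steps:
G = 4777/2 (G = -8 + (1/4)*9586 = -8 + 4793/2 = 4777/2 ≈ 2388.5)
-35563 + (G - 1*23041) = -35563 + (4777/2 - 1*23041) = -35563 + (4777/2 - 23041) = -35563 - 41305/2 = -112431/2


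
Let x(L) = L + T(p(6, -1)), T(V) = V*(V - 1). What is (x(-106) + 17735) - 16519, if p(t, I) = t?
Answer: 1140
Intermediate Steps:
T(V) = V*(-1 + V)
x(L) = 30 + L (x(L) = L + 6*(-1 + 6) = L + 6*5 = L + 30 = 30 + L)
(x(-106) + 17735) - 16519 = ((30 - 106) + 17735) - 16519 = (-76 + 17735) - 16519 = 17659 - 16519 = 1140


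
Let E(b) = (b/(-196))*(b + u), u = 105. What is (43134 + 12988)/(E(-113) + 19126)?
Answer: 1374989/468474 ≈ 2.9350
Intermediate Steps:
E(b) = -b*(105 + b)/196 (E(b) = (b/(-196))*(b + 105) = (b*(-1/196))*(105 + b) = (-b/196)*(105 + b) = -b*(105 + b)/196)
(43134 + 12988)/(E(-113) + 19126) = (43134 + 12988)/(-1/196*(-113)*(105 - 113) + 19126) = 56122/(-1/196*(-113)*(-8) + 19126) = 56122/(-226/49 + 19126) = 56122/(936948/49) = 56122*(49/936948) = 1374989/468474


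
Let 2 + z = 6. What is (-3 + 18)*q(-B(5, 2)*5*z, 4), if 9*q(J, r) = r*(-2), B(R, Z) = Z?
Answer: -40/3 ≈ -13.333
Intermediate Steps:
z = 4 (z = -2 + 6 = 4)
q(J, r) = -2*r/9 (q(J, r) = (r*(-2))/9 = (-2*r)/9 = -2*r/9)
(-3 + 18)*q(-B(5, 2)*5*z, 4) = (-3 + 18)*(-2/9*4) = 15*(-8/9) = -40/3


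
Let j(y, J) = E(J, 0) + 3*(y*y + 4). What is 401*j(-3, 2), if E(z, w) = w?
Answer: 15639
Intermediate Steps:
j(y, J) = 12 + 3*y² (j(y, J) = 0 + 3*(y*y + 4) = 0 + 3*(y² + 4) = 0 + 3*(4 + y²) = 0 + (12 + 3*y²) = 12 + 3*y²)
401*j(-3, 2) = 401*(12 + 3*(-3)²) = 401*(12 + 3*9) = 401*(12 + 27) = 401*39 = 15639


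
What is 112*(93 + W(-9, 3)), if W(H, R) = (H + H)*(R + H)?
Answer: 22512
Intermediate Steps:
W(H, R) = 2*H*(H + R) (W(H, R) = (2*H)*(H + R) = 2*H*(H + R))
112*(93 + W(-9, 3)) = 112*(93 + 2*(-9)*(-9 + 3)) = 112*(93 + 2*(-9)*(-6)) = 112*(93 + 108) = 112*201 = 22512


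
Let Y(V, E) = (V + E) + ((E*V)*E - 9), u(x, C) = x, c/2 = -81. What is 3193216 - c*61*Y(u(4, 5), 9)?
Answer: 6434512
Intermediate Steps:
c = -162 (c = 2*(-81) = -162)
Y(V, E) = -9 + E + V + V*E**2 (Y(V, E) = (E + V) + (V*E**2 - 9) = (E + V) + (-9 + V*E**2) = -9 + E + V + V*E**2)
3193216 - c*61*Y(u(4, 5), 9) = 3193216 - (-162*61)*(-9 + 9 + 4 + 4*9**2) = 3193216 - (-9882)*(-9 + 9 + 4 + 4*81) = 3193216 - (-9882)*(-9 + 9 + 4 + 324) = 3193216 - (-9882)*328 = 3193216 - 1*(-3241296) = 3193216 + 3241296 = 6434512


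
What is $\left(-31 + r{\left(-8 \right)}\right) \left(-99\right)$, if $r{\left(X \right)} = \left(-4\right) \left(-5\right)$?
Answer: $1089$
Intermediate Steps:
$r{\left(X \right)} = 20$
$\left(-31 + r{\left(-8 \right)}\right) \left(-99\right) = \left(-31 + 20\right) \left(-99\right) = \left(-11\right) \left(-99\right) = 1089$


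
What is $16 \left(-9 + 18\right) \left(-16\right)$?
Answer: $-2304$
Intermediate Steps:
$16 \left(-9 + 18\right) \left(-16\right) = 16 \cdot 9 \left(-16\right) = 16 \left(-144\right) = -2304$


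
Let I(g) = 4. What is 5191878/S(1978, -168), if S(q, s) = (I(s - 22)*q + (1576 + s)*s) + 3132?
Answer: -2595939/112750 ≈ -23.024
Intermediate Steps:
S(q, s) = 3132 + 4*q + s*(1576 + s) (S(q, s) = (4*q + (1576 + s)*s) + 3132 = (4*q + s*(1576 + s)) + 3132 = 3132 + 4*q + s*(1576 + s))
5191878/S(1978, -168) = 5191878/(3132 + (-168)**2 + 4*1978 + 1576*(-168)) = 5191878/(3132 + 28224 + 7912 - 264768) = 5191878/(-225500) = 5191878*(-1/225500) = -2595939/112750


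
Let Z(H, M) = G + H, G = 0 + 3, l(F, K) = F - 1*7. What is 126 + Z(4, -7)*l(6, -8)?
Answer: 119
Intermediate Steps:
l(F, K) = -7 + F (l(F, K) = F - 7 = -7 + F)
G = 3
Z(H, M) = 3 + H
126 + Z(4, -7)*l(6, -8) = 126 + (3 + 4)*(-7 + 6) = 126 + 7*(-1) = 126 - 7 = 119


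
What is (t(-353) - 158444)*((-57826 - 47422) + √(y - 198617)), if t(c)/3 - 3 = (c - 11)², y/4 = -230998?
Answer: -25159850144 + 239053*I*√1122609 ≈ -2.516e+10 + 2.5328e+8*I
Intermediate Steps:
y = -923992 (y = 4*(-230998) = -923992)
t(c) = 9 + 3*(-11 + c)² (t(c) = 9 + 3*(c - 11)² = 9 + 3*(-11 + c)²)
(t(-353) - 158444)*((-57826 - 47422) + √(y - 198617)) = ((9 + 3*(-11 - 353)²) - 158444)*((-57826 - 47422) + √(-923992 - 198617)) = ((9 + 3*(-364)²) - 158444)*(-105248 + √(-1122609)) = ((9 + 3*132496) - 158444)*(-105248 + I*√1122609) = ((9 + 397488) - 158444)*(-105248 + I*√1122609) = (397497 - 158444)*(-105248 + I*√1122609) = 239053*(-105248 + I*√1122609) = -25159850144 + 239053*I*√1122609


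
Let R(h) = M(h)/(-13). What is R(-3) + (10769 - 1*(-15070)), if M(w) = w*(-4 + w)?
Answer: 335886/13 ≈ 25837.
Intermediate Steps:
R(h) = -h*(-4 + h)/13 (R(h) = (h*(-4 + h))/(-13) = -h*(-4 + h)/13)
R(-3) + (10769 - 1*(-15070)) = (1/13)*(-3)*(4 - 1*(-3)) + (10769 - 1*(-15070)) = (1/13)*(-3)*(4 + 3) + (10769 + 15070) = (1/13)*(-3)*7 + 25839 = -21/13 + 25839 = 335886/13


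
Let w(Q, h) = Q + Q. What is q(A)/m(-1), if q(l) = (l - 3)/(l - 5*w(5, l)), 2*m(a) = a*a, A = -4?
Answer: 7/27 ≈ 0.25926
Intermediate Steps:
w(Q, h) = 2*Q
m(a) = a²/2 (m(a) = (a*a)/2 = a²/2)
q(l) = (-3 + l)/(-50 + l) (q(l) = (l - 3)/(l - 10*5) = (-3 + l)/(l - 5*10) = (-3 + l)/(l - 50) = (-3 + l)/(-50 + l))
q(A)/m(-1) = ((-3 - 4)/(-50 - 4))/(((½)*(-1)²)) = (-7/(-54))/(((½)*1)) = (-1/54*(-7))/(½) = (7/54)*2 = 7/27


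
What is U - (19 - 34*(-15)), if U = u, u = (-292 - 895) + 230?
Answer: -1486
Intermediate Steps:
u = -957 (u = -1187 + 230 = -957)
U = -957
U - (19 - 34*(-15)) = -957 - (19 - 34*(-15)) = -957 - (19 + 510) = -957 - 1*529 = -957 - 529 = -1486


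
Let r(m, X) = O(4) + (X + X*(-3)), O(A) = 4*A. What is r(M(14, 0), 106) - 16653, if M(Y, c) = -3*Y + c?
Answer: -16849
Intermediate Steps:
M(Y, c) = c - 3*Y
r(m, X) = 16 - 2*X (r(m, X) = 4*4 + (X + X*(-3)) = 16 + (X - 3*X) = 16 - 2*X)
r(M(14, 0), 106) - 16653 = (16 - 2*106) - 16653 = (16 - 212) - 16653 = -196 - 16653 = -16849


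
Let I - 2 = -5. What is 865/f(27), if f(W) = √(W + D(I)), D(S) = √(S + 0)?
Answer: 865/√(27 + I*√3) ≈ 166.21 - 5.3258*I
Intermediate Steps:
I = -3 (I = 2 - 5 = -3)
D(S) = √S
f(W) = √(W + I*√3) (f(W) = √(W + √(-3)) = √(W + I*√3))
865/f(27) = 865/(√(27 + I*√3)) = 865/√(27 + I*√3)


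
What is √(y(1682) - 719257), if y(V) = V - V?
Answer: I*√719257 ≈ 848.09*I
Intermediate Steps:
y(V) = 0
√(y(1682) - 719257) = √(0 - 719257) = √(-719257) = I*√719257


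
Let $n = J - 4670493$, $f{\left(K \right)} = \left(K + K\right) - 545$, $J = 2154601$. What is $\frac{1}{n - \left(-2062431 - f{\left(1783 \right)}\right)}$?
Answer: $- \frac{1}{450440} \approx -2.2201 \cdot 10^{-6}$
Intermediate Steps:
$f{\left(K \right)} = -545 + 2 K$ ($f{\left(K \right)} = 2 K - 545 = -545 + 2 K$)
$n = -2515892$ ($n = 2154601 - 4670493 = -2515892$)
$\frac{1}{n - \left(-2062431 - f{\left(1783 \right)}\right)} = \frac{1}{-2515892 + \left(\left(\left(-545 + 2 \cdot 1783\right) + 3055361\right) - 992930\right)} = \frac{1}{-2515892 + \left(\left(\left(-545 + 3566\right) + 3055361\right) - 992930\right)} = \frac{1}{-2515892 + \left(\left(3021 + 3055361\right) - 992930\right)} = \frac{1}{-2515892 + \left(3058382 - 992930\right)} = \frac{1}{-2515892 + 2065452} = \frac{1}{-450440} = - \frac{1}{450440}$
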